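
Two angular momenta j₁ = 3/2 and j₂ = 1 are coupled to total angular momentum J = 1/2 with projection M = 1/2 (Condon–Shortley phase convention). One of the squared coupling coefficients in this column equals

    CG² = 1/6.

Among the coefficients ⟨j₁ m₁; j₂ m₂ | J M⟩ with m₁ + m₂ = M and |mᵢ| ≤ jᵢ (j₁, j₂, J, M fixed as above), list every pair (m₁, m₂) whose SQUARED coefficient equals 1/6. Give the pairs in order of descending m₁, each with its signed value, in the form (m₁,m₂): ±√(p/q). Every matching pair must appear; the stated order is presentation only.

Admissible pairs with m₁+m₂ = M = 1/2: (-1/2,1), (1/2,0), (3/2,-1)
  (m₁,m₂)=(3/2,-1): CG² = 1/2, CG = +√(1/2)
  (m₁,m₂)=(1/2,0): CG² = 1/3, CG = −√(1/3)
  (m₁,m₂)=(-1/2,1): CG² = 1/6, CG = +√(1/6)   ← matches the target
Pairs with CG² = 1/6: (-1/2,1): +√(1/6)

(-1/2,1): +√(1/6)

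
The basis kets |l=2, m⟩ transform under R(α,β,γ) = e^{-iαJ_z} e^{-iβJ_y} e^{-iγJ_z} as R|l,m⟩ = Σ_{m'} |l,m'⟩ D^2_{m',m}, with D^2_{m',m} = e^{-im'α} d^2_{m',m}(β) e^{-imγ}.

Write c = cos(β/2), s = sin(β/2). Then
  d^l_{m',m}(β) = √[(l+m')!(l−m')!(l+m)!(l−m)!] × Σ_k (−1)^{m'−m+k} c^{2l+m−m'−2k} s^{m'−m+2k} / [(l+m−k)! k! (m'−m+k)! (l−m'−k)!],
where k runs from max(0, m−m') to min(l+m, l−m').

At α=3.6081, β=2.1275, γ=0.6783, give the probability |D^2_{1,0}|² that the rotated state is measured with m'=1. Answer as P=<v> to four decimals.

P=0.3019

Split into d^2_{1,0}(β=2.1275) × two z-phases.
Half-angle: c=0.485597, s=0.874183. N=√(6·1·2·2)=4.898979
The bounds max(0,m−m')=0 and min(l+m,l−m')=1 give 2 terms
  k=0: (−1)^1·4.8990/(2)·0.4856^3·0.8742^1 = -0.245192
  k=1: (−1)^2·4.8990/(2)·0.4856^1·0.8742^3 = +0.794618
d^2_{1,0}(2.1275) = -0.245192 +0.794618 = +0.549426
|D^2_{1,0}|² = |d^2_{1,0}(β)|² = (+0.549426)² = 0.301869 (the z-rotation phases have unit modulus)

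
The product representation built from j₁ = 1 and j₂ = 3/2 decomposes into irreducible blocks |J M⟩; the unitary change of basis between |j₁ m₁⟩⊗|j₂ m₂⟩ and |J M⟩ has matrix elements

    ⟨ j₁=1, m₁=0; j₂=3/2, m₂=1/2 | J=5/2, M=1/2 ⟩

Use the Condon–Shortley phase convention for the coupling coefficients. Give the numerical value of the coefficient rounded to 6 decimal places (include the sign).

+√(3/5) ≈ +0.774597

triangle: 0!×2!×3!/6! = 12/720
(j±m)!: 1!×1!×2!×1!×3!×2! = 24
prefactor² = (2J+1)×Δ×N² = 12/5
  k=0: +1/(0!×0!×1!×2!×1!×1!) = 1/2
Σ = 1/2  ⇒  CG² = 12/5×(1/2)² = 3/5
CG = +√(3/5) = +0.774597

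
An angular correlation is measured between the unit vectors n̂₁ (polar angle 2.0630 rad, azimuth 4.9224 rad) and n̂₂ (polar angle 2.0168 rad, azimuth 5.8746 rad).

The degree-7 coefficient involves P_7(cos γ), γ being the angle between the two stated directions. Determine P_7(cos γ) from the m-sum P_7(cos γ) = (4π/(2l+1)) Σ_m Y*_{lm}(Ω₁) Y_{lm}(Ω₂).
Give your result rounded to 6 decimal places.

0.244450

Summing Y*_{l m}(θ₁,φ₁)·Y_{l m}(θ₂,φ₂) over m ∈ [−7, 7]; prefactor 4π/(2·7+1) = 0.837758:
  term(m=-7) = 0.04660 - 0.01873j   from Y*(Ω₁)=-0.20542 + 0.02076j, Y(Ω₂)=-0.23367 + 0.06757j
  term(m=-6) = 0.15177 + 0.09728j   from Y*(Ω₁)=0.12666 + 0.39441j, Y(Ω₂)=0.33561 - 0.27703j
  term(m=-5) = 0.00561 + 0.11539j   from Y*(Ω₁)=0.32204 - 0.18470j, Y(Ω₂)=-0.14152 + 0.27714j
  term(m=-4) = -0.00194 + 0.00153j   from Y*(Ω₁)=0.01352 + 0.01508j, Y(Ω₂)=-0.00774 + 0.12160j
  term(m=-3) = -0.11777 - 0.03450j   from Y*(Ω₁)=0.20557 - 0.28192j, Y(Ω₂)=-0.11897 - 0.33101j
  term(m=-2) = -0.00130 - 0.00375j   from Y*(Ω₁)=-0.12760 - 0.05699j, Y(Ω₂)=0.01943 + 0.02071j
  term(m=-1) = 0.05662 - 0.07955j   from Y*(Ω₁)=0.06149 - 0.28846j, Y(Ω₂)=0.30382 + 0.13154j
  term(m=+0) = 0.01260 + 0.00000j   from Y*(Ω₁)=-0.17950 + 0.00000j, Y(Ω₂)=-0.07020 + 0.00000j
  term(m=+1) = 0.05662 + 0.07955j   from Y*(Ω₁)=-0.06149 - 0.28846j, Y(Ω₂)=-0.30382 + 0.13154j
  term(m=+2) = -0.00130 + 0.00375j   from Y*(Ω₁)=-0.12760 + 0.05699j, Y(Ω₂)=0.01943 - 0.02071j
  term(m=+3) = -0.11777 + 0.03450j   from Y*(Ω₁)=-0.20557 - 0.28192j, Y(Ω₂)=0.11897 - 0.33101j
  term(m=+4) = -0.00194 - 0.00153j   from Y*(Ω₁)=0.01352 - 0.01508j, Y(Ω₂)=-0.00774 - 0.12160j
  term(m=+5) = 0.00561 - 0.11539j   from Y*(Ω₁)=-0.32204 - 0.18470j, Y(Ω₂)=0.14152 + 0.27714j
  term(m=+6) = 0.15177 - 0.09728j   from Y*(Ω₁)=0.12666 - 0.39441j, Y(Ω₂)=0.33561 + 0.27703j
  term(m=+7) = 0.04660 + 0.01873j   from Y*(Ω₁)=0.20542 + 0.02076j, Y(Ω₂)=0.23367 + 0.06757j
Total Σ_m = 0.29179 - 0.00000j. Multiply by 0.837758: 0.24445 - 0.00000j. P_7(cos γ) = 0.244450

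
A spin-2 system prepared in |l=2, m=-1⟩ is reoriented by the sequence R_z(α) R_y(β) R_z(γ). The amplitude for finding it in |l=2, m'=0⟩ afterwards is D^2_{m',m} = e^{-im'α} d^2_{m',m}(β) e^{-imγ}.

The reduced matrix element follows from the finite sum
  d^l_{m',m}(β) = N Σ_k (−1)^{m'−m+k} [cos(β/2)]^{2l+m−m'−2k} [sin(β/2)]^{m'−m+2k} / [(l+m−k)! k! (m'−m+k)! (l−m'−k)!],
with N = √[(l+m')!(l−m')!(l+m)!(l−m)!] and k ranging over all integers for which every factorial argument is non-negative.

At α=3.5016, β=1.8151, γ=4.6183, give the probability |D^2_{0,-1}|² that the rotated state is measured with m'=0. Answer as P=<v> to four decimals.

P=0.0826

Split into d^2_{0,-1}(β=1.8151) × two z-phases.
Half-angle: c=0.615678, s=0.787998. N=√(2·2·1·6)=4.898979
The bounds max(0,m−m')=0 and min(l+m,l−m')=1 give 2 terms
  k=0: (−1)^1·4.8990/(2)·0.6157^3·0.7880^1 = -0.450466
  k=1: (−1)^2·4.8990/(2)·0.6157^1·0.7880^3 = +0.737911
d^2_{0,-1}(1.8151) = -0.450466 +0.737911 = +0.287446
|D^2_{0,-1}|² = |d^2_{0,-1}(β)|² = (+0.287446)² = 0.082625 (the z-rotation phases have unit modulus)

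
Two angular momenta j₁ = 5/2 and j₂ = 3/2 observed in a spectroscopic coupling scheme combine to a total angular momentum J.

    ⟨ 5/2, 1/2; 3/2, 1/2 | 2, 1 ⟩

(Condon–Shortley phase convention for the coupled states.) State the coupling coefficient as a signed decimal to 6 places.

-0.545545

triangle: 2!·3!·1!/7! = 12/5040
(j±m)!: 3!·2!·2!·1!·3!·1! = 144
prefactor² = (2J+1)·Δ·N² = 12/7
  k=1: −1/(1!·1!·1!·1!·2!·0!) = -1/2
  k=2: +1/(2!·0!·0!·0!·3!·1!) = 1/12
Σ = -5/12  ⇒  CG² = 12/7·(-5/12)² = 25/84
CG = −√(25/84) = -0.545545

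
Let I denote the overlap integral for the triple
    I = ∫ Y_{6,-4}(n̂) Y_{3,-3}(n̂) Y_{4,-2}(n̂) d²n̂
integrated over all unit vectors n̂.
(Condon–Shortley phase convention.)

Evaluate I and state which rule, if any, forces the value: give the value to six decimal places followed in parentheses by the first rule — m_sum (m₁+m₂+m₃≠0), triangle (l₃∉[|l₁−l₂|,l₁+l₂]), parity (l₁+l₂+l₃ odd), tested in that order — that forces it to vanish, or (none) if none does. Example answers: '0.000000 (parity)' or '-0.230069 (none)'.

m-sum = -4 − 3 − 2 = -9 ≠ 0 ⇒ I = 0

0.000000 (m_sum)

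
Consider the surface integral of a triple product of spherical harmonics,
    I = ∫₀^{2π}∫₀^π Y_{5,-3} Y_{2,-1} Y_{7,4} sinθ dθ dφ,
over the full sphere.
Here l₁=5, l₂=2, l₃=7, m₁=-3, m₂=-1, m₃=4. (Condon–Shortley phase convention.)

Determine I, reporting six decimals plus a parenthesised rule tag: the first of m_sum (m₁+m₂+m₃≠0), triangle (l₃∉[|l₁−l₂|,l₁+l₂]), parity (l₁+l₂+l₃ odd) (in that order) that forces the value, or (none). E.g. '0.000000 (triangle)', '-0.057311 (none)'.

0.252127 (none)

Rules hold: Σm=0, L=14 even, 3≤7≤7.
N = 11·5·15 = 825
Δ = 0!·10!·4!/15! = 1/15015
Racah Σ t=0..0: t=0:+1/57600 = 1/57600
⇒ 3j(5 2 7; 0 0 0)² = 21/715, sgn -1
Racah Σ t=0..0: t=0:+1/483840 = 1/483840
⇒ 3j(5 2 7; -3 -1 4)² = 3/91, sgn -1
4πI² = N·(3j₀)²·(3jₘ)² = 135/169
I = +1·√(0.798817/4π) = 0.25212656
No selection rule forces the value: the integral is nonzero (none).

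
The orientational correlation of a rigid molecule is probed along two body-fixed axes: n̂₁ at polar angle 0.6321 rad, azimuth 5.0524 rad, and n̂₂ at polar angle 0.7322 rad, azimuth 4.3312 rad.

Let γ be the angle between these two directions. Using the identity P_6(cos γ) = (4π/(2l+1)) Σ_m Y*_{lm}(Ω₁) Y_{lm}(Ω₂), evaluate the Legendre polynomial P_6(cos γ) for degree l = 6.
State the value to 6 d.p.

Addition theorem: P_6(cos γ) = (4π/13) Σ_m Y*_{lm}(Ω₁) Y_{lm}(Ω₂), m = −6…6:
  m=-6: Y*=(0.009294, -0.018330)  Y=(0.028313, -0.032520)  product (-0.000333, -0.000821)
  m=-5: Y*=(0.096402, 0.012531)  Y=(-0.156922, -0.054654)  product (-0.014443, -0.007235)
  m=-4: Y*=(0.056029, 0.261906)  Y=(0.016673, 0.361892)  product (-0.093847, 0.024643)
  m=-3: Y*=(-0.384244, 0.235986)  Y=(0.406241, -0.184950)  product (-0.112450, 0.166933)
  m=-2: Y*=(-0.288659, -0.233438)  Y=(-0.119949, -0.114550)  product (0.007884, 0.061067)
  m=-1: Y*=(-0.035744, 0.101042)  Y=(0.114121, -0.284738)  product (0.024691, 0.021709)
  m=+0: Y*=(-0.407456, -0.000000)  Y=(-0.267178, 0.000000)  product (0.108863, 0.000000)
  m=+1: Y*=(0.035744, 0.101042)  Y=(-0.114121, -0.284738)  product (0.024691, -0.021709)
  m=+2: Y*=(-0.288659, 0.233438)  Y=(-0.119949, 0.114550)  product (0.007884, -0.061067)
  m=+3: Y*=(0.384244, 0.235986)  Y=(-0.406241, -0.184950)  product (-0.112450, -0.166933)
  m=+4: Y*=(0.056029, -0.261906)  Y=(0.016673, -0.361892)  product (-0.093847, -0.024643)
  m=+5: Y*=(-0.096402, 0.012531)  Y=(0.156922, -0.054654)  product (-0.014443, 0.007235)
  m=+6: Y*=(0.009294, 0.018330)  Y=(0.028313, 0.032520)  product (-0.000333, 0.000821)
Accumulated sum (-0.268131, -0.000000); after 4π/(2l+1) scaling, (-0.259187, -0.000000) ⇒ P_6 = -0.259187

-0.259187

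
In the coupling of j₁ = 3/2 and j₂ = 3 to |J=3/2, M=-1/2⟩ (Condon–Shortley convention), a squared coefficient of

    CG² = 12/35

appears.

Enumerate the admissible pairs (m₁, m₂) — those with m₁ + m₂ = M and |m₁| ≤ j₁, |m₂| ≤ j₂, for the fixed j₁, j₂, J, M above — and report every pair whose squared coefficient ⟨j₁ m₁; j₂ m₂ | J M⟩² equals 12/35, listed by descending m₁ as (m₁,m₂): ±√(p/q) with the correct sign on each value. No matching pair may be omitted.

(1/2,-1): −√(12/35)

Admissible pairs with m₁+m₂ = M = -1/2: (-3/2,1), (-1/2,0), (1/2,-1), (3/2,-2)
  (m₁,m₂)=(3/2,-2): CG² = 2/7, CG = +√(2/7)
  (m₁,m₂)=(1/2,-1): CG² = 12/35, CG = −√(12/35)   ← matches the target
  (m₁,m₂)=(-1/2,0): CG² = 9/35, CG = +√(9/35)
  (m₁,m₂)=(-3/2,1): CG² = 4/35, CG = −√(4/35)
Pairs with CG² = 12/35: (1/2,-1): −√(12/35)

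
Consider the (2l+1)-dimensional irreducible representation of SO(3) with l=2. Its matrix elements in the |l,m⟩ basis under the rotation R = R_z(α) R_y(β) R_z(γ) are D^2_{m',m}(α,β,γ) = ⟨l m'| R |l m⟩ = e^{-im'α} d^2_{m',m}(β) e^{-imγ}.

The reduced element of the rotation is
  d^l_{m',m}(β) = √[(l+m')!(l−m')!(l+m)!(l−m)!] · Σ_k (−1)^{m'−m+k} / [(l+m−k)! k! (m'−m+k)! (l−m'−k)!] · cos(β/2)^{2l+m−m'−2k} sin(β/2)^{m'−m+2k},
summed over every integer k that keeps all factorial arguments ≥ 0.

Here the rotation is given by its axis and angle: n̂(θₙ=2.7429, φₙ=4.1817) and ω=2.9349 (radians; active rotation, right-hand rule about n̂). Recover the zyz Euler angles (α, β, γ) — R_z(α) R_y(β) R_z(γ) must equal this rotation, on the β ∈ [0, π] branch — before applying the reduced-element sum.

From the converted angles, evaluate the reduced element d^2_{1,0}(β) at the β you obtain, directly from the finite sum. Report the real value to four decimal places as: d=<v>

Axis–angle → zyz. n̂ = (sinθₙcosφₙ, sinθₙsinφₙ, cosθₙ) = (-0.196486, -0.334818, -0.921569), ω = 2.9349.
R = I cosω + sinω [n̂]ₓ + (1−cosω) n̂n̂ᵀ gives
  R = [-0.902323, +0.319302, +0.289584; -0.058954, -0.756894, +0.650873; +0.427009, +0.570225, +0.701788]
β = atan2(√(R₁₃²+R₂₃²), R₃₃) = 0.792892; α = atan2(R₂₃, R₁₃) mod 2π = 1.152178; γ = atan2(R₃₂, −R₃₁) mod 2π = 2.213556
d^2_{1,0}(β=0.7929) via the finite sum:
Half-angle: c=0.922439, s=0.386143. N=√(6·1·2·2)=4.898979
Admissible k: 0..1 (factorial args all ≥0)
  k=0: (−1)^1·4.8990/(2)·0.9224^3·0.3861^1 = -0.742397
  k=1: (−1)^2·4.8990/(2)·0.9224^1·0.3861^3 = +0.130094
d^2_{1,0}(0.7929) = -0.742397 +0.130094 = -0.612304

d=-0.6123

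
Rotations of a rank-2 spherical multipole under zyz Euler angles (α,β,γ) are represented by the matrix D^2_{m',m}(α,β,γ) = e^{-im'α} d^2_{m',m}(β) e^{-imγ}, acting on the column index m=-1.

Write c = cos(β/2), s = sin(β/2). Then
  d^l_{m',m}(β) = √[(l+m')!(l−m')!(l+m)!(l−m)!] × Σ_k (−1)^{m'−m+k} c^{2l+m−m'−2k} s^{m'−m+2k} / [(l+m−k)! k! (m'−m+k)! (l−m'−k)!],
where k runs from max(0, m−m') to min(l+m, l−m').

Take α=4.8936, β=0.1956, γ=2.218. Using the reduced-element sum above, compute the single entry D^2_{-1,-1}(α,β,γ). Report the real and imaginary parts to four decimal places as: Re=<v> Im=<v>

Split into d^2_{-1,-1}(β=0.1956) × two z-phases.
Half-angle: c=0.995221, s=0.097644. N=√(1·6·1·6)=6.000000
k∈{0,1} keeps every argument non-negative
  k=0: (−1)^0·6.0000/(6)·0.9952^4·0.0976^0 = +0.981022
  k=1: (−1)^1·6.0000/(2)·0.9952^2·0.0976^2 = -0.028330
d^2_{-1,-1}(0.1956) = +0.981022 -0.028330 = +0.952692
Attach z-rotation phases: D = e^{-i(-1)(4.8936)}·(+0.952692)·e^{-i(-1)(2.2180)} = +0.644062+0.702001i

Re=0.6441 Im=0.7020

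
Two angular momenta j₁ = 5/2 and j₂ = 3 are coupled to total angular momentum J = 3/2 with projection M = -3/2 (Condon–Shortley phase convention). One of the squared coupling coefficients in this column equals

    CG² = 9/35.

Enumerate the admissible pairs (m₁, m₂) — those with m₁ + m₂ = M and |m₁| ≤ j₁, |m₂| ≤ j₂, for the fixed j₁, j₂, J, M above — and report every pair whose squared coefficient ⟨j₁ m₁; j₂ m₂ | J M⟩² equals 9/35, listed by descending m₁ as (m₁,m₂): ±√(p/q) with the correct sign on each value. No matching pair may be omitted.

Admissible pairs with m₁+m₂ = M = -3/2: (-5/2,1), (-3/2,0), (-1/2,-1), (1/2,-2), (3/2,-3)
  (m₁,m₂)=(3/2,-3): CG² = 3/14, CG = +√(3/14)
  (m₁,m₂)=(1/2,-2): CG² = 2/7, CG = −√(2/7)
  (m₁,m₂)=(-1/2,-1): CG² = 9/35, CG = +√(9/35)   ← matches the target
  (m₁,m₂)=(-3/2,0): CG² = 6/35, CG = −√(6/35)
  (m₁,m₂)=(-5/2,1): CG² = 1/14, CG = +√(1/14)
Pairs with CG² = 9/35: (-1/2,-1): +√(9/35)

(-1/2,-1): +√(9/35)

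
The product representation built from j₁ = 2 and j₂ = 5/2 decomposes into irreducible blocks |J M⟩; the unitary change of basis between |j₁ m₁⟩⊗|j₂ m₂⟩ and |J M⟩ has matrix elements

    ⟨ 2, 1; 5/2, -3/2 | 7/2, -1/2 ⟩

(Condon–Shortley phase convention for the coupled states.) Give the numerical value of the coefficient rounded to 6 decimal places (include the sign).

triangle: 1!·3!·4!/9! = 144/362880
(j±m)!: 3!·1!·1!·4!·3!·4! = 20736
prefactor² = (2J+1)·Δ·N² = 2304/35
  k=0: +1/(0!·1!·1!·1!·2!·3!) = 1/12
  k=1: −1/(1!·0!·0!·0!·3!·4!) = -1/144
Σ = 11/144  ⇒  CG² = 2304/35·(11/144)² = 121/315
CG = +√(121/315) = +0.619780

+0.619780  (= +√(121/315))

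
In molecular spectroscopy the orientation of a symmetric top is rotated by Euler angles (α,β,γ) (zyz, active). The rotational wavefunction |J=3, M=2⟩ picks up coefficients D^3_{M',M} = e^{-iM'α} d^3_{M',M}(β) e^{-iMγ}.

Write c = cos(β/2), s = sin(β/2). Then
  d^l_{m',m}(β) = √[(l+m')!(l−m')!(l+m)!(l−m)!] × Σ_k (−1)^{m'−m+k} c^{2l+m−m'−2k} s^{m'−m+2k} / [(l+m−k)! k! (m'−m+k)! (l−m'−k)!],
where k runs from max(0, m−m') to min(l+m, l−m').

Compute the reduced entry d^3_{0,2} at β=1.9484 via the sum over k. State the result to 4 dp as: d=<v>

d=-0.4362

d^3_{0,2}(β=1.9484) via the finite sum:
Half-angle: c=0.561830, s=0.827253. N=√(6·6·120·1)=65.726707
k: max(0,(2)−(0))=2 … min(3+(2),3−(0))=3
  k=2: (−1)^0·65.7267/(12)·0.5618^4·0.8273^2 = +0.373471
  k=3: (−1)^1·65.7267/(12)·0.5618^2·0.8273^4 = -0.809698
d^3_{0,2}(1.9484) = +0.373471 -0.809698 = -0.436227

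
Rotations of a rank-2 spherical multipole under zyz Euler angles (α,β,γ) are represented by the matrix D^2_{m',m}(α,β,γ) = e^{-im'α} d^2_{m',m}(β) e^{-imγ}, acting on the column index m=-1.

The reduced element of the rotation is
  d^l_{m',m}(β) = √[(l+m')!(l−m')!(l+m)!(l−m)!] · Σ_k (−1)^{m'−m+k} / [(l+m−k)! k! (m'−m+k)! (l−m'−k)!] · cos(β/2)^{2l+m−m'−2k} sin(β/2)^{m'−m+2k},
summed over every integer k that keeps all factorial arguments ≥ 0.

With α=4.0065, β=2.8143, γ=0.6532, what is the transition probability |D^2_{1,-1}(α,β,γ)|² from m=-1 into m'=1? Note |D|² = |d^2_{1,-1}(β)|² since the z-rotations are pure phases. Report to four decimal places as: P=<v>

P=0.7571

Split into d^2_{1,-1}(β=2.8143) × two z-phases.
c=cos(2.814300/2)=0.162917, s=sin(2.814300/2)=0.986640; N=√[6·1·1·6]=6.000000
k∈{0,1} keeps every argument non-negative
  k=0: (−1)^2·6.0000/(2)·0.1629^2·0.9866^2 = +0.077512
  k=1: (−1)^3·6.0000/(6)·0.1629^0·0.9866^4 = -0.947621
d^2_{1,-1}(2.8143) = +0.077512 -0.947621 = -0.870108
|D^2_{1,-1}|² = |d^2_{1,-1}(β)|² = (-0.870108)² = 0.757088 (the z-rotation phases have unit modulus)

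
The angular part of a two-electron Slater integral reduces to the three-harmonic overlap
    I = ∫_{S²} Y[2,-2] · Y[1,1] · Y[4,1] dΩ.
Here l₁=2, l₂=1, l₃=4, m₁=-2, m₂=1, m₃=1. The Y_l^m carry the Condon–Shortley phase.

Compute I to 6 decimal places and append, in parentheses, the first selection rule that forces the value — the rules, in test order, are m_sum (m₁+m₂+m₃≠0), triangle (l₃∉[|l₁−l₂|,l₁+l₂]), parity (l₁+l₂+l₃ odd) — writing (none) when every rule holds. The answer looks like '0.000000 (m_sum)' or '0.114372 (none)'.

triangle: need 1≤l₃≤3, have 4; I=0

0.000000 (triangle)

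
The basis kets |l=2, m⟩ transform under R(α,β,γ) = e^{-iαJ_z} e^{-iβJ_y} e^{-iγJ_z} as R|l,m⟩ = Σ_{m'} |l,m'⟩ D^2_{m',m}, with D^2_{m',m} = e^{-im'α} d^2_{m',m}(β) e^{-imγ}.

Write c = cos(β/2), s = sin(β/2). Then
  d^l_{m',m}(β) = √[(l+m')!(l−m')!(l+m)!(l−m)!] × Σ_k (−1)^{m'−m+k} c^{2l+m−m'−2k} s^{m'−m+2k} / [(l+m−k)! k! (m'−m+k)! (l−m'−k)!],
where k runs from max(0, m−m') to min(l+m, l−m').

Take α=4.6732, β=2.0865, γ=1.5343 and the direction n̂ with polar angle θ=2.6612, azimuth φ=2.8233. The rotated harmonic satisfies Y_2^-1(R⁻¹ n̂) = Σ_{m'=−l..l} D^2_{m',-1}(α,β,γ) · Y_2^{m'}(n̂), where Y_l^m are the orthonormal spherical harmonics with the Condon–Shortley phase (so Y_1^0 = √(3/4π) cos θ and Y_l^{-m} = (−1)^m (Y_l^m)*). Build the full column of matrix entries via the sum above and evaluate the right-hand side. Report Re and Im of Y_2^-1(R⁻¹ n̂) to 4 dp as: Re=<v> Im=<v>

Re=-0.1043 Im=0.2144

Need the full column D^2_{m',-1} for m'=−2..2 at α=4.6732, β=2.0865, γ=1.5343.
cos(β/2)=0.503415, sin(β/2)=0.864045
d^2_{-2,-1}: single k=1 term ⇒ +0.220467;  D = -0.025270-0.219014i
d^2_{-1,-1}: k∈[0..1] ⇒ +0.064225 -0.567604 = -0.503379;  D = -0.501938+0.038062i
d^2_{0,-1}: k∈[0..1] ⇒ -0.270016 +0.795446 = +0.525429;  D = +0.019172+0.525080i
d^2_{1,-1}: k∈[0..1] ⇒ +0.567604 -0.557372 = +0.010232;  D = -0.010232-0.000028i
d^2_{2,-1}: single k=0 term ⇒ -0.649479;  D = -0.027193+0.648909i
Y_2^{m'}(θ=2.6612,φ=2.8233) and Σ D·Y over m':
  (-0.0253-0.2190i)·(+0.0663+0.0490i)  (-0.5019+0.0381i)·(+0.3007+0.0991i)  (+0.0192+0.5251i)·(+0.4287+0.0000i)  (-0.0102-0.0000i)·(-0.3007+0.0991i)  (-0.0272+0.6489i)·(+0.0663-0.0490i)
Y_2^-1(R⁻¹ n̂) = -0.104326+0.214429i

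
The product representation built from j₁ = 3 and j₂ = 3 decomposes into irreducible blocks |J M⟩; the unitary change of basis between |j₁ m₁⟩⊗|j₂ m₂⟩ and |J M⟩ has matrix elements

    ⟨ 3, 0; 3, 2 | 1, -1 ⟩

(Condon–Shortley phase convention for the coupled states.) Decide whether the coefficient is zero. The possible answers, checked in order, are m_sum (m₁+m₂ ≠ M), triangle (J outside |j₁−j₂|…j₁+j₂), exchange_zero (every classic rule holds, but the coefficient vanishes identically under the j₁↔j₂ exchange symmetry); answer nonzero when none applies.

m-sum: m₁+m₂ = 0+2 = 2, M = -1  ✗ ⇒ coefficient is 0

m_sum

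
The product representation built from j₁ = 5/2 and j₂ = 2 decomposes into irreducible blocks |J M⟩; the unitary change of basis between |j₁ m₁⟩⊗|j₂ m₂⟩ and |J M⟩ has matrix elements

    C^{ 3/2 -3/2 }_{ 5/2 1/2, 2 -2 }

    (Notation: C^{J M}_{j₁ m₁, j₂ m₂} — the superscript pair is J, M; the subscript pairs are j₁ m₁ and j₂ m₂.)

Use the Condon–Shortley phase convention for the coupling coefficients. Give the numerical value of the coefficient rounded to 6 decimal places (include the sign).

j₁+j₂−J=3  J+j₁−j₂=2  J−j₁+j₂=1  j₁+j₂+J+1=7
(j₁±m₁, j₂±m₂, J±M) = (3,2,0,4,0,3)
P² = 576/35
sum k=0..0:
  [0] +1/12 = 1/12
S = 1/12
C² = P²·S² = 4/35 ; C = +0.338062

+0.338062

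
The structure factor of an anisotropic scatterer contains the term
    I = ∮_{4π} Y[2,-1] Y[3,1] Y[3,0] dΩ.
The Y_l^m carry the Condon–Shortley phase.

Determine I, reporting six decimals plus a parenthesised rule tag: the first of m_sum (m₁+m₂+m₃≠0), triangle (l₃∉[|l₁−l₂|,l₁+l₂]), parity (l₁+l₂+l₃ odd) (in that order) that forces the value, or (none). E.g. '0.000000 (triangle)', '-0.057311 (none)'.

m-sum 0 ✓  L=8 even ✓  1≤3≤5 ✓
Π(2lᵢ+1) = 5×7×7 = 245
triangle coeff Δ(2,3,3) = 1/3780
Σ_t [0,2]: t=0:+1/24 t=1:−1/4 t=2:+1/24 = -1/6
(3j)²=4/105 [(2 3 3; 0 0 0)], sign=+1
Σ_t [1,2]: t=1:−1/12 t=2:+1/8 = 1/24
(3j)²=1/210 [(2 3 3; -1 1 0)], sign=-1
⇒ 4πI² = 2/45
I = (-1)√(2/45/(4π)) = -0.05947080
No selection rule forces the value: the integral is nonzero (none).

-0.059471 (none)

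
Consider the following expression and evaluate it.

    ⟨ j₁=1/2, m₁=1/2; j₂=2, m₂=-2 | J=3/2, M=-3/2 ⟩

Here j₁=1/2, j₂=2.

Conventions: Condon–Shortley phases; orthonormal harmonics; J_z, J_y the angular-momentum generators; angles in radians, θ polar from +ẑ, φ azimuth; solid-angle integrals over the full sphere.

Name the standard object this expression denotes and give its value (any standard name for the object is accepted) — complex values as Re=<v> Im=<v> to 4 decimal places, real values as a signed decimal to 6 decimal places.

This is a Clebsch–Gordan (vector-coupling) coefficient.
√[4·1!0!3!/5! · 1!0!0!4!0!3!] = √(144/5)
  +(−1)^0/∏(0,1,0,0,0,3)! = 1/6  (running 1/6)
⟨..|..⟩ = √(144/5)·(1/6) = +0.894427

Clebsch–Gordan coefficient, +√(4/5) ≈ +0.894427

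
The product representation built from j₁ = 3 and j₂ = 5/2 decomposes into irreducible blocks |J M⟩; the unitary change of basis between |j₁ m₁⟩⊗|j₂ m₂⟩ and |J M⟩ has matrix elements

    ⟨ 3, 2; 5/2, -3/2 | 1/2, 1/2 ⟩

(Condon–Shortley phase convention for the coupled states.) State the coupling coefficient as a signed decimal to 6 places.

triangle: 5!×1!×0!/7! = 120/5040
(j±m)!: 5!×1!×1!×4!×1!×0! = 2880
prefactor² = (2J+1)×Δ×N² = 960/7
  k=1: −1/(1!×4!×0!×0!×1!×0!) = -1/24
Σ = -1/24  ⇒  CG² = 960/7×(-1/24)² = 5/21
CG = −√(5/21) = -0.487950

-0.487950  (= −√(5/21))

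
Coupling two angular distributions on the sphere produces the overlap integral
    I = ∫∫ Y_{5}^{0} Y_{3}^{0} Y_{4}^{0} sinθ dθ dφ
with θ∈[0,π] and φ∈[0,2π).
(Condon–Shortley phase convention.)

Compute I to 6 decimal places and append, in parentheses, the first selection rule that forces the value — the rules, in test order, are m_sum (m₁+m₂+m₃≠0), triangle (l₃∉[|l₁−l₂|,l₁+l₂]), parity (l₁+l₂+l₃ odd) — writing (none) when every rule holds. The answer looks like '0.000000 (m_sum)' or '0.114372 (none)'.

0.148374 (none)

m-sum 0 ✓  L=12 even ✓  2≤4≤8 ✓
Π(2lᵢ+1) = 11×7×9 = 693
triangle coeff Δ(5,3,4) = 1/180180
Σ_t [1,3]: t=1:−1/576 t=2:+1/144 t=3:−1/576 = 1/288
(3j)²=20/1001 [(5 3 4; 0 0 0)], sign=+1
(m-triple is (0,0,0) — same symbol as above.)
⇒ 4πI² = 3600/13013
I = (+1)√(3600/13013/(4π)) = 0.14837393
No selection rule forces the value: the integral is nonzero (none).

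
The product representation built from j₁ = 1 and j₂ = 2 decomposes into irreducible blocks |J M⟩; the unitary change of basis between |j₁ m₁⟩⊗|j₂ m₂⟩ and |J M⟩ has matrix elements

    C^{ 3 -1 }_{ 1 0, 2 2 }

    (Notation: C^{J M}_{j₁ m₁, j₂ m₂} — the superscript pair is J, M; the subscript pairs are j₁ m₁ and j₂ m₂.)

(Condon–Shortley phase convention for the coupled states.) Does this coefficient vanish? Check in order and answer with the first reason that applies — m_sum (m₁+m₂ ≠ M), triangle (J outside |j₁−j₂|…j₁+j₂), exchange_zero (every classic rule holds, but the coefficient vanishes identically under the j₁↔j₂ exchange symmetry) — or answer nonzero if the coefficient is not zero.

m-sum: m₁+m₂ = 0+2 = 2, M = -1  ✗ ⇒ coefficient is 0

m_sum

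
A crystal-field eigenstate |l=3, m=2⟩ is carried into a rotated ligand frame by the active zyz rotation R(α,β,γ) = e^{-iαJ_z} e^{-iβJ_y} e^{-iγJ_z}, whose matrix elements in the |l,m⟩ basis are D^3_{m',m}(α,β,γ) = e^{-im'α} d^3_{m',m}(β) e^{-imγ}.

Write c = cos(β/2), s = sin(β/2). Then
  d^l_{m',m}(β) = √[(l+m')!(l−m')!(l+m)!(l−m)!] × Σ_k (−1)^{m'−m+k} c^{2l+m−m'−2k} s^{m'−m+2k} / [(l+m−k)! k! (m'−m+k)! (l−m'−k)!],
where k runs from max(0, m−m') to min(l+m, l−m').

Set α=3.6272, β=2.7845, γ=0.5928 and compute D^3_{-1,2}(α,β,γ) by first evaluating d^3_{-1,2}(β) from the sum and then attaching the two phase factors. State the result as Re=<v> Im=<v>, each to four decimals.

Re=0.3707 Im=-0.3122

D^3_{-1,2}(3.6272,2.7845,0.5928) = e^{-i·-1·3.6272}·d^3_{-1,2}(2.7845)·e^{-i·2·0.5928}. Compute d first:
Half-angle: c=0.177599, s=0.984103. N=√(2·24·120·1)=75.894664
k: max(0,(2)−(-1))=3 … min(3+(2),3−(-1))=4
  k=3: (−1)^0·75.8947/(12)·0.1776^3·0.9841^3 = +0.033766
  k=4: (−1)^1·75.8947/(24)·0.1776^1·0.9841^5 = -0.518374
d^3_{-1,2}(2.7845) = +0.033766 -0.518374 = -0.484609
Attach z-rotation phases: D = e^{-i(-1)(3.6272)}·(-0.484609)·e^{-i(2)(0.5928)} = +0.370652-0.312191i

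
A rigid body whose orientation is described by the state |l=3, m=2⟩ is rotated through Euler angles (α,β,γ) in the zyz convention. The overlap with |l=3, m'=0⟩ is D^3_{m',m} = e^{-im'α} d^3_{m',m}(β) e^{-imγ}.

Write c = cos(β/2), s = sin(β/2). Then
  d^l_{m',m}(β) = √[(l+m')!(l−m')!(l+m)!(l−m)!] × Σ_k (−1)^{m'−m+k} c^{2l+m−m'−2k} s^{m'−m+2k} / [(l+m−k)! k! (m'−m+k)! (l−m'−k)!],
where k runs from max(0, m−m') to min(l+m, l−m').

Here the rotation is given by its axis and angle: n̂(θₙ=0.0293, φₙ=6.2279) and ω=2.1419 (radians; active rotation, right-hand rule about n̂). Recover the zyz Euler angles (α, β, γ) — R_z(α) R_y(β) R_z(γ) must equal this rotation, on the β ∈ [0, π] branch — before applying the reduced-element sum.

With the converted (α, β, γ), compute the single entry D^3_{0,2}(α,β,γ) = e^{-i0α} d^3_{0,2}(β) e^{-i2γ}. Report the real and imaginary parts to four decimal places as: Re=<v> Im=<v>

Re=0.0023 Im=0.0028

Axis–angle → zyz. n̂ = (sinθₙcosφₙ, sinθₙsinφₙ, cosθₙ) = (+0.029251, -0.001619, +0.999571), ω = 2.1419.
R = I cosω + sinω [n̂]ₓ + (1−cosω) n̂n̂ᵀ gives
  R = [-0.539243, -0.841017, +0.043682; +0.840871, -0.540557, -0.027102; +0.046406, +0.022116, +0.998678]
β = atan2(√(R₁₃²+R₂₃²), R₃₃) = 0.051429; α = atan2(R₂₃, R₁₃) mod 2π = 5.727873; γ = atan2(R₃₂, −R₃₁) mod 2π = 2.696851
First d^3_{0,2}(β=0.0514), then the phase factors e^{-i(0)α} and e^{-i(2)γ}:
c=cos(0.051429/2)=0.999669, s=sin(0.051429/2)=0.025712; N=√[6·6·120·1]=65.726707
k: max(0,(2)−(0))=2 … min(3+(2),3−(0))=3
  k=2: (−1)^0·65.7267/(12)·0.9997^4·0.0257^2 = +0.003616
  k=3: (−1)^1·65.7267/(12)·0.9997^2·0.0257^4 = -0.000002
d^3_{0,2}(0.0514) = +0.003616 -0.000002 = +0.003614
Attach z-rotation phases: D = e^{-i(0)(5.7279)}·(+0.003614)·e^{-i(2)(2.6969)} = +0.002276+0.002807i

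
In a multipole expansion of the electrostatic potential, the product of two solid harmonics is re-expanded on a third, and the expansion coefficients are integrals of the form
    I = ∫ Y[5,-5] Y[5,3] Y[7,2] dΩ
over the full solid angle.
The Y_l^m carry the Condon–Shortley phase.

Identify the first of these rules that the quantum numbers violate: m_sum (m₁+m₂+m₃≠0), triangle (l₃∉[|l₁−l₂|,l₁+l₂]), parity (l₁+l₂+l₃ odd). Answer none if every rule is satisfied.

parity

Σmᵢ = 0  ✓
l₃∈[|l₁−l₂|,l₁+l₂]=[0,10], have l₃=7  ✓
Σlᵢ = 17 ⇒ odd  ✗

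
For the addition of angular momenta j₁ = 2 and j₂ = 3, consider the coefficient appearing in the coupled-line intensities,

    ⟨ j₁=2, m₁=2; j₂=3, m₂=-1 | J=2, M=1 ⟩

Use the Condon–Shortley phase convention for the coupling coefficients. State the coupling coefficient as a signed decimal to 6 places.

+0.462910  (= +√(3/14))

j₁+j₂−J=3  J+j₁−j₂=1  J−j₁+j₂=3  j₁+j₂+J+1=8
(j₁±m₁, j₂±m₂, J±M) = (4,0,2,4,3,1)
P² = 216/7
sum k=0..0:
  [0] +1/12 = 1/12
S = 1/12
C² = P²·S² = 3/14 ; C = +0.462910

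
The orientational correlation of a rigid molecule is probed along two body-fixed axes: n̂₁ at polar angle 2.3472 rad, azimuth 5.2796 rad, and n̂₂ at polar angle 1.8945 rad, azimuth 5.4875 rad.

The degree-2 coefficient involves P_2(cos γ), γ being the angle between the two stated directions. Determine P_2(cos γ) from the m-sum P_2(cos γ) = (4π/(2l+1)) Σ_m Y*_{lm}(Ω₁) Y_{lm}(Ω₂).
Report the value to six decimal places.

0.674053

Addition theorem: P_2(cos γ) = (4π/5) Σ_m Y*_{lm}(Ω₁) Y_{lm}(Ω₂), m = −2…2:
  m=-2: Y*=(-0.083099, -0.178187)  Y=(-0.007143, 0.347119)  product (0.062446, -0.027573)
  m=-1: Y*=(-0.207505, 0.325732)  Y=(-0.163031, -0.166420)  product (0.088038, -0.018571)
  m=+0: Y*=(0.149186, -0.000000)  Y=(-0.219662, 0.000000)  product (-0.032771, 0.000000)
  m=+1: Y*=(0.207505, 0.325732)  Y=(0.163031, -0.166420)  product (0.088038, 0.018571)
  m=+2: Y*=(-0.083099, 0.178187)  Y=(-0.007143, -0.347119)  product (0.062446, 0.027573)
Accumulated sum (0.268197, 0.000000); after 4π/(2l+1) scaling, (0.674053, 0.000000) ⇒ P_2 = 0.674053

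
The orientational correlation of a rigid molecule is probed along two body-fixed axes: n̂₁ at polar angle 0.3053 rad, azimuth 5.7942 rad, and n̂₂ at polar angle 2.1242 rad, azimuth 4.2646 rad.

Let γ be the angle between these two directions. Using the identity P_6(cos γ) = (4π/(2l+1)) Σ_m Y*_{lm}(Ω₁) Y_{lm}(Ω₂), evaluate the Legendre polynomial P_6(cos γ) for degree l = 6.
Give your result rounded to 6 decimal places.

0.327750

Expand P_6 via completeness: Σ_{m} conj(Y_{6,m}) at Ω₁ times Y_{6,m} at Ω₂ —
  [-6]  conj(Y_{6,-6})(Ω₁) = -0.00035 - 0.00007j ; Y_{6,-6}(Ω₂) = 0.16453 - 0.08046j ; Δ = -0.00006 + 0.00002j
  [-5]  conj(Y_{6,-5})(Ω₁) = -0.00300 - 0.00251j ; Y_{6,-5}(Ω₂) = 0.30768 + 0.24283j ; Δ = -0.00031 - 0.00150j
  [-4]  conj(Y_{6,-4})(Ω₁) = -0.00985 - 0.02431j ; Y_{6,-4}(Ω₂) = -0.08328 + 0.37179j ; Δ = 0.00986 - 0.00164j
  [-3]  conj(Y_{6,-3})(Ω₁) = 0.01225 - 0.11757j ; Y_{6,-3}(Ω₂) = -0.00794 + 0.00184j ; Δ = 0.00012 + 0.00096j
  [-2]  conj(Y_{6,-2})(Ω₁) = 0.19618 - 0.29121j ; Y_{6,-2}(Ω₂) = 0.21426 + 0.26756j ; Δ = 0.11995 - 0.00991j
  [-1]  conj(Y_{6,-1})(Ω₁) = 0.52308 - 0.27832j ; Y_{6,-1}(Ω₂) = -0.06134 + 0.12769j ; Δ = 0.00346 + 0.08387j
  [+0]  conj(Y_{6,0})(Ω₁) = 0.23754 + 0.00000j ; Y_{6,0}(Ω₂) = 0.30751 + 0.00000j ; Δ = 0.07305 + 0.00000j
  [+1]  conj(Y_{6,1})(Ω₁) = -0.52308 - 0.27832j ; Y_{6,1}(Ω₂) = 0.06134 + 0.12769j ; Δ = 0.00346 - 0.08387j
  [+2]  conj(Y_{6,2})(Ω₁) = 0.19618 + 0.29121j ; Y_{6,2}(Ω₂) = 0.21426 - 0.26756j ; Δ = 0.11995 + 0.00991j
  [+3]  conj(Y_{6,3})(Ω₁) = -0.01225 - 0.11757j ; Y_{6,3}(Ω₂) = 0.00794 + 0.00184j ; Δ = 0.00012 - 0.00096j
  [+4]  conj(Y_{6,4})(Ω₁) = -0.00985 + 0.02431j ; Y_{6,4}(Ω₂) = -0.08328 - 0.37179j ; Δ = 0.00986 + 0.00164j
  [+5]  conj(Y_{6,5})(Ω₁) = 0.00300 - 0.00251j ; Y_{6,5}(Ω₂) = -0.30768 + 0.24283j ; Δ = -0.00031 + 0.00150j
  [+6]  conj(Y_{6,6})(Ω₁) = -0.00035 + 0.00007j ; Y_{6,6}(Ω₂) = 0.16453 + 0.08046j ; Δ = -0.00006 - 0.00002j
Total Σ_m = 0.33906 - 0.00000j. Multiply by 0.966644: 0.32775 - 0.00000j. P_6(cos γ) = 0.327750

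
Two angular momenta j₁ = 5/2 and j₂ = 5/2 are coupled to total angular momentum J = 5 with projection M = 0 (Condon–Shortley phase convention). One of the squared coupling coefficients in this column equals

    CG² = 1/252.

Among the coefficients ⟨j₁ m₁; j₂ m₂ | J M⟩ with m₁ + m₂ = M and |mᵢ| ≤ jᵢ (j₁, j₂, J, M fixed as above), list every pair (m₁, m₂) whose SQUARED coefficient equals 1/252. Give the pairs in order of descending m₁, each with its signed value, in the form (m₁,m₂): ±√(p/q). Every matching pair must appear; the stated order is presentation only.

(5/2,-5/2): +√(1/252); (-5/2,5/2): +√(1/252)

Admissible pairs with m₁+m₂ = M = 0: (-5/2,5/2), (-3/2,3/2), (-1/2,1/2), (1/2,-1/2), (3/2,-3/2), (5/2,-5/2)
  (m₁,m₂)=(5/2,-5/2): CG² = 1/252, CG = +√(1/252)   ← matches the target
  (m₁,m₂)=(3/2,-3/2): CG² = 25/252, CG = +√(25/252)
  (m₁,m₂)=(1/2,-1/2): CG² = 25/63, CG = +√(25/63)
  (m₁,m₂)=(-1/2,1/2): CG² = 25/63, CG = +√(25/63)
  (m₁,m₂)=(-3/2,3/2): CG² = 25/252, CG = +√(25/252)
  (m₁,m₂)=(-5/2,5/2): CG² = 1/252, CG = +√(1/252)   ← matches the target
Pairs with CG² = 1/252: (5/2,-5/2): +√(1/252); (-5/2,5/2): +√(1/252)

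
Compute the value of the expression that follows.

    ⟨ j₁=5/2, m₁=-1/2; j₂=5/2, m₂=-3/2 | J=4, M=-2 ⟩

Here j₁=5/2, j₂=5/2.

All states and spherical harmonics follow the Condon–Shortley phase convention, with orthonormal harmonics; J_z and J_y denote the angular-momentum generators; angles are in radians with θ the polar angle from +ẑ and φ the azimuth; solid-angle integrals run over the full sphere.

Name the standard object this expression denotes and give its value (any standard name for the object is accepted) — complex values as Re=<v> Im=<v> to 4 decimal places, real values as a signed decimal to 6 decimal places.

Clebsch–Gordan coefficient, +√(5/28) ≈ +0.422577

This is a Clebsch–Gordan (vector-coupling) coefficient.
j₁+j₂−J=1  J+j₁−j₂=4  J−j₁+j₂=4  j₁+j₂+J+1=10
(j₁±m₁, j₂±m₂, J±M) = (2,3,1,4,2,6)
P² = 20736/35
sum k=0..1:
  [0] +1/36 = 1/36
  [1] −1/96 = -1/96
S = 5/288
C² = P²·S² = 5/28 ; C = +0.422577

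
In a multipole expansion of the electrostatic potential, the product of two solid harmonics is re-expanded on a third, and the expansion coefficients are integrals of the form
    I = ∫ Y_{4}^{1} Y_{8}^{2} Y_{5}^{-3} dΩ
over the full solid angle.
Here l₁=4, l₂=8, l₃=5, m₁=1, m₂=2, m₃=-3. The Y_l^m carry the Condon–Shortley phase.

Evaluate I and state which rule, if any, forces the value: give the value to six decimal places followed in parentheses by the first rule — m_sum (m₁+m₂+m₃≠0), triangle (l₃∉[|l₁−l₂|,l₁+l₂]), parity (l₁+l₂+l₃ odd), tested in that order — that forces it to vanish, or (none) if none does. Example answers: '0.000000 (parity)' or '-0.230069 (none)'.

0.000000 (parity)

L=17 odd ⇒ parity kills the (l;000) factor ⇒ I = 0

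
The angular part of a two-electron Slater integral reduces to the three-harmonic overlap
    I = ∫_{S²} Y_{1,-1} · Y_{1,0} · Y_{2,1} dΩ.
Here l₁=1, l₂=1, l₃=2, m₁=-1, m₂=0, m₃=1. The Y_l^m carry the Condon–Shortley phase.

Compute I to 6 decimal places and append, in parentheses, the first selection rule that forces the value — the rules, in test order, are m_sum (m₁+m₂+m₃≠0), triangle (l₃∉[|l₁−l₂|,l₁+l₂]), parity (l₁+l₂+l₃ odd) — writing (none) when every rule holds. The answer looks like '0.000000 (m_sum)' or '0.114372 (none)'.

Rules hold: Σm=0, L=4 even, 0≤2≤2.
N = 3·3·5 = 45
Δ = 0!·2!·2!/5! = 1/30
Racah Σ t=0..0: t=0:+1/1 = 1/1
⇒ 3j(1 1 2; 0 0 0)² = 2/15, sgn +1
Racah Σ t=0..0: t=0:+1/2 = 1/2
⇒ 3j(1 1 2; -1 0 1)² = 1/10, sgn -1
4πI² = N·(3j₀)²·(3jₘ)² = 3/5
I = -1·√(0.6/4π) = -0.21850969
No selection rule forces the value: the integral is nonzero (none).

-0.218510 (none)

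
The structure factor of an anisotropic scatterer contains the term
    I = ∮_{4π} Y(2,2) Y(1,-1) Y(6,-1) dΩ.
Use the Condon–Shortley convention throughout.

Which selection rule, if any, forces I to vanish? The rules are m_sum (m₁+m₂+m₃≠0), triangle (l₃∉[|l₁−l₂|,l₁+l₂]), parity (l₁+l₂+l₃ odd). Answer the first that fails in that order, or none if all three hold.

Σmᵢ = 0  ✓
l₃∈[|l₁−l₂|,l₁+l₂]=[1,3] required, l₃=6 fails  ✗
Σlᵢ = 9 ⇒ odd

triangle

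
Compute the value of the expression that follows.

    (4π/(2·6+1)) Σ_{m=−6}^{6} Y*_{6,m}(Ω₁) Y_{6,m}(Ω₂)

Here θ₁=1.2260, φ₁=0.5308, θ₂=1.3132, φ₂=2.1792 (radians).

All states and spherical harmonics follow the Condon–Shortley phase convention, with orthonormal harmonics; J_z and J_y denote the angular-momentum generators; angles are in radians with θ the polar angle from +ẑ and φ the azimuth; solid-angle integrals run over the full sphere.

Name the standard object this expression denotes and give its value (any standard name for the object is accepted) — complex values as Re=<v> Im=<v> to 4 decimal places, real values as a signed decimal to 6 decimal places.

Legendre polynomial (addition theorem), -0.310914

This sum is the spherical-harmonic addition theorem: it equals the Legendre polynomial P_l(cos γ) of the angle γ between the two directions.
Addition theorem: P_6(cos γ) = (4π/13) Σ_m Y*_{lm}(Ω₁) Y_{lm}(Ω₂), m = −6…6:
  [-6]  conj(Y_{6,-6})(Ω₁) = -0.335393-0.014500i ; Y_{6,-6}(Ω₂) = +0.344958-0.192426i ; Δ = -0.118487+0.059536i
  [-5]  conj(Y_{6,-5})(Ω₁) = -0.368983+0.195672i ; Y_{6,-5}(Ω₂) = -0.035835+0.358696i ; Δ = -0.056964-0.139365i
  [-4]  conj(Y_{6,-4})(Ω₁) = -0.037708+0.061172i ; Y_{6,-4}(Ω₂) = +0.067803+0.058040i ; Δ = -0.006107+0.001959i
  [-3]  conj(Y_{6,-3})(Ω₁) = +0.006912-0.319889i ; Y_{6,-3}(Ω₂) = -0.331999+0.086336i ; Δ = +0.025323+0.106800i
  [-2]  conj(Y_{6,-2})(Ω₁) = -0.087995-0.157611i ; Y_{6,-2}(Ω₂) = +0.003085-0.008347i ; Δ = -0.001587+0.000248i
  [-1]  conj(Y_{6,-1})(Ω₁) = +0.226417+0.132905i ; Y_{6,-1}(Ω₂) = -0.185159-0.265825i ; Δ = -0.006594-0.084796i
  [+0]  conj(Y_{6,0})(Ω₁) = +0.205260-0.000000i ; Y_{6,0}(Ω₂) = +0.035023+0.000000i ; Δ = +0.007189+0.000000i
  [+1]  conj(Y_{6,1})(Ω₁) = -0.226417+0.132905i ; Y_{6,1}(Ω₂) = +0.185159-0.265825i ; Δ = -0.006594+0.084796i
  [+2]  conj(Y_{6,2})(Ω₁) = -0.087995+0.157611i ; Y_{6,2}(Ω₂) = +0.003085+0.008347i ; Δ = -0.001587-0.000248i
  [+3]  conj(Y_{6,3})(Ω₁) = -0.006912-0.319889i ; Y_{6,3}(Ω₂) = +0.331999+0.086336i ; Δ = +0.025323-0.106800i
  [+4]  conj(Y_{6,4})(Ω₁) = -0.037708-0.061172i ; Y_{6,4}(Ω₂) = +0.067803-0.058040i ; Δ = -0.006107-0.001959i
  [+5]  conj(Y_{6,5})(Ω₁) = +0.368983+0.195672i ; Y_{6,5}(Ω₂) = +0.035835+0.358696i ; Δ = -0.056964+0.139365i
  [+6]  conj(Y_{6,6})(Ω₁) = -0.335393+0.014500i ; Y_{6,6}(Ω₂) = +0.344958+0.192426i ; Δ = -0.118487-0.059536i
Σ over m = -0.321642+0.000000i; ×(4π/13) → -0.310914+0.000000i. Real part: -0.310914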